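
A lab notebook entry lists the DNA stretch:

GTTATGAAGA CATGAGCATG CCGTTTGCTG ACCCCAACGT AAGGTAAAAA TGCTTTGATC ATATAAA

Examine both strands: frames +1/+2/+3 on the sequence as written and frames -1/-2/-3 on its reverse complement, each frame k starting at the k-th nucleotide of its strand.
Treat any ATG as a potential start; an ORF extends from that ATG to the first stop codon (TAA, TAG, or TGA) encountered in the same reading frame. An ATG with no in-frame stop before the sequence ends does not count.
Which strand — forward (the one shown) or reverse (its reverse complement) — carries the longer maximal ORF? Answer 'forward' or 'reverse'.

Reverse complement (5'→3'): TTTATATGATCAAAGCATTTTTACCTTACGTTGGGGTCAGCAAACGGCATGCTCATGTCTTCATAAC
Frame +1: GTT ATG AAG ACA TGA GCA TGC CGT TTG CTG ACC CCA ACG TAA GGT AAA AAT GCT TTG ATC ATA TAA — ATG at 4, stop TGA at 13 → 12 nt.
Frame +2: TTA TGA AGA CAT GAG CAT GCC GTT TGC TGA CCC CAA CGT AAG GTA AAA ATG CTT TGA TCA TAT AAA — ATG at 50, stop TGA at 56 → 9 nt.
Frame +3: TAT GAA GAC ATG AGC ATG CCG TTT GCT GAC CCC AAC GTA AGG TAA AAA TGC TTT GAT CAT ATA — ATG at 12, stop TAA at 45 → 36 nt; ATG at 18, stop TAA at 45 → 30 nt.
Frame -1: TTT ATA TGA TCA AAG CAT TTT TAC CTT ACG TTG GGG TCA GCA AAC GGC ATG CTC ATG TCT TCA TAA — ATG at 49, stop TAA at 64 → 18 nt; ATG at 55, stop TAA at 64 → 12 nt.
Frame -2: TTA TAT GAT CAA AGC ATT TTT ACC TTA CGT TGG GGT CAG CAA ACG GCA TGC TCA TGT CTT CAT AAC — no ATG→stop ORF.
Frame -3: TAT ATG ATC AAA GCA TTT TTA CCT TAC GTT GGG GTC AGC AAA CGG CAT GCT CAT GTC TTC ATA — no ATG→stop ORF.
Forward-strand max 36 nt; reverse-strand max 18 nt. The forward strand has the longer ORF.

forward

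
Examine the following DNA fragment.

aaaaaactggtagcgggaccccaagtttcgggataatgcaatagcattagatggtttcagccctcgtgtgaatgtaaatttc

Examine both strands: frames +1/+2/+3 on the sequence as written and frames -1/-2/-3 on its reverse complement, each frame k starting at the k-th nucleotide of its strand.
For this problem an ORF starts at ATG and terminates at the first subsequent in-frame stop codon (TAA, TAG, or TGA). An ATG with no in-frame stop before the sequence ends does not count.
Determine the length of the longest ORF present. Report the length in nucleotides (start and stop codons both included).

Reverse complement (5'→3'): GAAATTTACATTCACACGAGGGCTGAAACCATCTAATGCTATTGCATTATCCCGAAACTTGGGGTCCCGCTACCAGTTTTTT
Frame +1: AAA AAA CTG GTA GCG GGA CCC CAA GTT TCG GGA TAA TGC AAT AGC ATT AGA TGG TTT CAG CCC TCG TGT GAA TGT AAA TTT — no ATG→stop ORF.
Frame +2: AAA AAC TGG TAG CGG GAC CCC AAG TTT CGG GAT AAT GCA ATA GCA TTA GAT GGT TTC AGC CCT CGT GTG AAT GTA AAT TTC — no ATG→stop ORF.
Frame +3: AAA ACT GGT AGC GGG ACC CCA AGT TTC GGG ATA ATG CAA TAG CAT TAG ATG GTT TCA GCC CTC GTG TGA ATG TAA ATT — ATG at 36, stop TAG at 42 → 9 nt; ATG at 51, stop TGA at 69 → 21 nt; ATG at 72, stop TAA at 75 → 6 nt.
Frame -1: GAA ATT TAC ATT CAC ACG AGG GCT GAA ACC ATC TAA TGC TAT TGC ATT ATC CCG AAA CTT GGG GTC CCG CTA CCA GTT TTT — no ATG→stop ORF.
Frame -2: AAA TTT ACA TTC ACA CGA GGG CTG AAA CCA TCT AAT GCT ATT GCA TTA TCC CGA AAC TTG GGG TCC CGC TAC CAG TTT TTT — no ATG→stop ORF.
Frame -3: AAT TTA CAT TCA CAC GAG GGC TGA AAC CAT CTA ATG CTA TTG CAT TAT CCC GAA ACT TGG GGT CCC GCT ACC AGT TTT — no ATG→stop ORF.
Longest: frame +3, positions 51–71, 21 nt = 7 codons = 6 aa. → 21 nucleotides.

21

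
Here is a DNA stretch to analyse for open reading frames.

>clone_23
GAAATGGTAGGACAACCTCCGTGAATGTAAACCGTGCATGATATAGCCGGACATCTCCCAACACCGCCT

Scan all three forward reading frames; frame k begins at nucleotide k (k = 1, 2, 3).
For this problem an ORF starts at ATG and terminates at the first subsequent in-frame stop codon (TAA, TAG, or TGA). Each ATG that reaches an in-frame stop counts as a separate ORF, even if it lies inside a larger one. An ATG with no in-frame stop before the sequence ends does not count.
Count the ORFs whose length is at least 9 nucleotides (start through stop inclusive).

Frame 1: GAA ATG GTA GGA CAA CCT CCG TGA ATG TAA ACC GTG CAT GAT ATA GCC GGA CAT CTC CCA ACA CCG CCT — ATG at 4, stop TGA at 22 → 21 nt; ATG at 25, stop TAA at 28 → 6 nt.
Frame 2: AAA TGG TAG GAC AAC CTC CGT GAA TGT AAA CCG TGC ATG ATA TAG CCG GAC ATC TCC CAA CAC CGC — ATG at 38, stop TAG at 44 → 9 nt.
Frame 3: AAT GGT AGG ACA ACC TCC GTG AAT GTA AAC CGT GCA TGA TAT AGC CGG ACA TCT CCC AAC ACC GCC — no ATG→stop ORF.
ORFs ≥ 9 nucleotides: frame 1 4–24 (21 nucleotides), frame 2 38–46 (9 nucleotides). Count = 2.

2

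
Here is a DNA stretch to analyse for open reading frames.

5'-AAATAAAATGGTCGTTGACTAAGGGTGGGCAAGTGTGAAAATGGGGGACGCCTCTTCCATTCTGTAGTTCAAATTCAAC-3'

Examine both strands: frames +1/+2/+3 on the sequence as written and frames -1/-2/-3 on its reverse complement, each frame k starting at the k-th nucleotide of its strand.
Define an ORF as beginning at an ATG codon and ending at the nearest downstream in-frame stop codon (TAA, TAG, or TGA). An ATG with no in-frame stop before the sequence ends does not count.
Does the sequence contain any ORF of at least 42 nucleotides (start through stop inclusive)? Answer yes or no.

yes

Reverse complement (5'→3'): GTTGAATTTGAACTACAGAATGGAAGAGGCGTCCCCCATTTTCACACTTGCCCACCCTTAGTCAACGACCATTTTATTT
Frame +1: AAA TAA AAT GGT CGT TGA CTA AGG GTG GGC AAG TGT GAA AAT GGG GGA CGC CTC TTC CAT TCT GTA GTT CAA ATT CAA — no ATG→stop ORF.
Frame +2: AAT AAA ATG GTC GTT GAC TAA GGG TGG GCA AGT GTG AAA ATG GGG GAC GCC TCT TCC ATT CTG TAG TTC AAA TTC AAC — ATG at 8, stop TAA at 20 → 15 nt; ATG at 41, stop TAG at 65 → 27 nt.
Frame +3: ATA AAA TGG TCG TTG ACT AAG GGT GGG CAA GTG TGA AAA TGG GGG ACG CCT CTT CCA TTC TGT AGT TCA AAT TCA — no ATG→stop ORF.
Frame -1: GTT GAA TTT GAA CTA CAG AAT GGA AGA GGC GTC CCC CAT TTT CAC ACT TGC CCA CCC TTA GTC AAC GAC CAT TTT ATT — no ATG→stop ORF.
Frame -2: TTG AAT TTG AAC TAC AGA ATG GAA GAG GCG TCC CCC ATT TTC ACA CTT GCC CAC CCT TAG TCA ACG ACC ATT TTA TTT — ATG at 20, stop TAG at 59 → 42 nt.
Frame -3: TGA ATT TGA ACT ACA GAA TGG AAG AGG CGT CCC CCA TTT TCA CAC TTG CCC ACC CTT AGT CAA CGA CCA TTT TAT — no ATG→stop ORF.
Frame -2 has an ORF of 42 nucleotides (positions 20–61) ≥ 42, so yes.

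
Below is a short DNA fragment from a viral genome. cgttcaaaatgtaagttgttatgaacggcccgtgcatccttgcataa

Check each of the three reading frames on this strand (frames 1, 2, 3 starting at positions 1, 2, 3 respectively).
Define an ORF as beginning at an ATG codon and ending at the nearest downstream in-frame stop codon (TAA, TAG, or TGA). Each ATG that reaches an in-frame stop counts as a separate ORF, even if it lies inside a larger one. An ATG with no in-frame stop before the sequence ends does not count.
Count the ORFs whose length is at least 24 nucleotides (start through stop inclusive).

Frame 1: CGT TCA AAA TGT AAG TTG TTA TGA ACG GCC CGT GCA TCC TTG CAT — no ATG→stop ORF.
Frame 2: GTT CAA AAT GTA AGT TGT TAT GAA CGG CCC GTG CAT CCT TGC ATA — no ATG→stop ORF.
Frame 3: TTC AAA ATG TAA GTT GTT ATG AAC GGC CCG TGC ATC CTT GCA TAA — ATG at 9, stop TAA at 12 → 6 nt; ATG at 21, stop TAA at 45 → 27 nt.
ORFs ≥ 24 nucleotides: frame 3 21–47 (27 nucleotides). Count = 1.

1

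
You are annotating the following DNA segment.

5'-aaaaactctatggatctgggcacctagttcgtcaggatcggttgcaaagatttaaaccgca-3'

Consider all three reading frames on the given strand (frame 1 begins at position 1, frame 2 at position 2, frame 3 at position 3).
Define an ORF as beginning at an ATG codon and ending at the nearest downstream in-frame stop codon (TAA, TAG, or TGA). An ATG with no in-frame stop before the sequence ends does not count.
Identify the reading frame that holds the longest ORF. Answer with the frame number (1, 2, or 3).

Frame 1: AAA AAC TCT ATG GAT CTG GGC ACC TAG TTC GTC AGG ATC GGT TGC AAA GAT TTA AAC CGC — ATG at 10, stop TAG at 25 → 18 nt.
Frame 2: AAA ACT CTA TGG ATC TGG GCA CCT AGT TCG TCA GGA TCG GTT GCA AAG ATT TAA ACC GCA — no ATG→stop ORF.
Frame 3: AAA CTC TAT GGA TCT GGG CAC CTA GTT CGT CAG GAT CGG TTG CAA AGA TTT AAA CCG — no ATG→stop ORF.
Longest ORF is 18 nt in frame 1 (positions 10–27).

1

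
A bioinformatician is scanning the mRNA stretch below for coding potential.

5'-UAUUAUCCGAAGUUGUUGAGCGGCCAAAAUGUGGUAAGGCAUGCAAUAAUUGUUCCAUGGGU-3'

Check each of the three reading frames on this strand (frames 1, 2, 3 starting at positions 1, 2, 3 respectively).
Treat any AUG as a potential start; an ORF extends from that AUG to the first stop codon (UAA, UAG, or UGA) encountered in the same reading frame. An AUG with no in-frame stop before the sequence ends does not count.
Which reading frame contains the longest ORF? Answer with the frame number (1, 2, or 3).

Frame 1: UAU UAU CCG AAG UUG UUG AGC GGC CAA AAU GUG GUA AGG CAU GCA AUA AUU GUU CCA UGG — no AUG→stop ORF.
Frame 2: AUU AUC CGA AGU UGU UGA GCG GCC AAA AUG UGG UAA GGC AUG CAA UAA UUG UUC CAU GGG — AUG at 29, stop UAA at 35 → 9 nt; AUG at 41, stop UAA at 47 → 9 nt.
Frame 3: UUA UCC GAA GUU GUU GAG CGG CCA AAA UGU GGU AAG GCA UGC AAU AAU UGU UCC AUG GGU — no AUG→stop ORF.
Longest ORF is 9 nt in frame 2 (positions 29–37).

2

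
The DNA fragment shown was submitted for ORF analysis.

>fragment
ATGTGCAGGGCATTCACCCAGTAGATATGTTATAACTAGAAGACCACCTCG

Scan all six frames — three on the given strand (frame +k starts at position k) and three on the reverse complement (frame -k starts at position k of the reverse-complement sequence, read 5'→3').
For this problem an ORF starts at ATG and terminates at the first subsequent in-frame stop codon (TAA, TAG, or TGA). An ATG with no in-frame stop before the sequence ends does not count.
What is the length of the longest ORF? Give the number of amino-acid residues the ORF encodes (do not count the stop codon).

Reverse complement (5'→3'): CGAGGTGGTCTTCTAGTTATAACATATCTACTGGGTGAATGCCCTGCACAT
Frame +1: ATG TGC AGG GCA TTC ACC CAG TAG ATA TGT TAT AAC TAG AAG ACC ACC TCG — ATG at 1, stop TAG at 22 → 24 nt.
Frame +2: TGT GCA GGG CAT TCA CCC AGT AGA TAT GTT ATA ACT AGA AGA CCA CCT — no ATG→stop ORF.
Frame +3: GTG CAG GGC ATT CAC CCA GTA GAT ATG TTA TAA CTA GAA GAC CAC CTC — ATG at 27, stop TAA at 33 → 9 nt.
Frame -1: CGA GGT GGT CTT CTA GTT ATA ACA TAT CTA CTG GGT GAA TGC CCT GCA CAT — no ATG→stop ORF.
Frame -2: GAG GTG GTC TTC TAG TTA TAA CAT ATC TAC TGG GTG AAT GCC CTG CAC — no ATG→stop ORF.
Frame -3: AGG TGG TCT TCT AGT TAT AAC ATA TCT ACT GGG TGA ATG CCC TGC ACA — no ATG→stop ORF.
Longest: frame +1, positions 1–24, 24 nt = 8 codons = 7 aa. → 7 amino acids.

7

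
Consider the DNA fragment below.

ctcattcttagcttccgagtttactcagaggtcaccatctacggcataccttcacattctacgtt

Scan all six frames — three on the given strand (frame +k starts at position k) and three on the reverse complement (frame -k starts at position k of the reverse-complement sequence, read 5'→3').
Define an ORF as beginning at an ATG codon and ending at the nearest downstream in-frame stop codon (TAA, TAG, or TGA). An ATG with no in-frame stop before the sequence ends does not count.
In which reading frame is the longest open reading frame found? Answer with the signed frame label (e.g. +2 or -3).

-1

Reverse complement (5'→3'): AACGTAGAATGTGAAGGTATGCCGTAGATGGTGACCTCTGAGTAAACTCGGAAGCTAAGAATGAG
Frame +1: CTC ATT CTT AGC TTC CGA GTT TAC TCA GAG GTC ACC ATC TAC GGC ATA CCT TCA CAT TCT ACG — no ATG→stop ORF.
Frame +2: TCA TTC TTA GCT TCC GAG TTT ACT CAG AGG TCA CCA TCT ACG GCA TAC CTT CAC ATT CTA CGT — no ATG→stop ORF.
Frame +3: CAT TCT TAG CTT CCG AGT TTA CTC AGA GGT CAC CAT CTA CGG CAT ACC TTC ACA TTC TAC GTT — no ATG→stop ORF.
Frame -1: AAC GTA GAA TGT GAA GGT ATG CCG TAG ATG GTG ACC TCT GAG TAA ACT CGG AAG CTA AGA ATG — ATG at 19, stop TAG at 25 → 9 nt; ATG at 28, stop TAA at 43 → 18 nt.
Frame -2: ACG TAG AAT GTG AAG GTA TGC CGT AGA TGG TGA CCT CTG AGT AAA CTC GGA AGC TAA GAA TGA — no ATG→stop ORF.
Frame -3: CGT AGA ATG TGA AGG TAT GCC GTA GAT GGT GAC CTC TGA GTA AAC TCG GAA GCT AAG AAT GAG — ATG at 9, stop TGA at 12 → 6 nt.
Longest ORF is 18 nt in frame -1 (positions 28–45).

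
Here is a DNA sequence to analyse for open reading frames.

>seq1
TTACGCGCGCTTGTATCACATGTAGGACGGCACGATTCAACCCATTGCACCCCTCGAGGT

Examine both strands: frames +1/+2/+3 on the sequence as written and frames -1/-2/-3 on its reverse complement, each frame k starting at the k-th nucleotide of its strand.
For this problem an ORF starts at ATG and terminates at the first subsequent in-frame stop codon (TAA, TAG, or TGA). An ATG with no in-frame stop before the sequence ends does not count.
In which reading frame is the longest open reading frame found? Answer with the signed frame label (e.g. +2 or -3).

Reverse complement (5'→3'): ACCTCGAGGGGTGCAATGGGTTGAATCGTGCCGTCCTACATGTGATACAAGCGCGCGTAA
Frame +1: TTA CGC GCG CTT GTA TCA CAT GTA GGA CGG CAC GAT TCA ACC CAT TGC ACC CCT CGA GGT — no ATG→stop ORF.
Frame +2: TAC GCG CGC TTG TAT CAC ATG TAG GAC GGC ACG ATT CAA CCC ATT GCA CCC CTC GAG — ATG at 20, stop TAG at 23 → 6 nt.
Frame +3: ACG CGC GCT TGT ATC ACA TGT AGG ACG GCA CGA TTC AAC CCA TTG CAC CCC TCG AGG — no ATG→stop ORF.
Frame -1: ACC TCG AGG GGT GCA ATG GGT TGA ATC GTG CCG TCC TAC ATG TGA TAC AAG CGC GCG TAA — ATG at 16, stop TGA at 22 → 9 nt; ATG at 40, stop TGA at 43 → 6 nt.
Frame -2: CCT CGA GGG GTG CAA TGG GTT GAA TCG TGC CGT CCT ACA TGT GAT ACA AGC GCG CGT — no ATG→stop ORF.
Frame -3: CTC GAG GGG TGC AAT GGG TTG AAT CGT GCC GTC CTA CAT GTG ATA CAA GCG CGC GTA — no ATG→stop ORF.
Longest ORF is 9 nt in frame -1 (positions 16–24).

-1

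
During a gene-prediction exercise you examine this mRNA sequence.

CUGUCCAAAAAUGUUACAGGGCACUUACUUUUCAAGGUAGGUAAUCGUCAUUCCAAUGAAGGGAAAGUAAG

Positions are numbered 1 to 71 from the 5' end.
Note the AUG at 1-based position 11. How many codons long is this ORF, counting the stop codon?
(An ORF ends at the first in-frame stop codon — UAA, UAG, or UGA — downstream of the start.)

Codons from position 11: AUG (11–13), UUA (14–16), CAG (17–19), GGC (20–22), ACU (23–25), UAC (26–28), UUU (29–31), UCA (32–34), AGG (35–37), UAG (38–40).
UAG is the first in-frame stop; that's 10 codons including the stop.

10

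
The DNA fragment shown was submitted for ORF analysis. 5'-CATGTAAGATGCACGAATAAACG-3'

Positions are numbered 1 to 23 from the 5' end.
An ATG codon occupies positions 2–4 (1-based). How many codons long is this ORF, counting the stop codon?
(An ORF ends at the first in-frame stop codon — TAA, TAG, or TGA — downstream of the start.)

Codons from position 2: ATG (2–4), TAA (5–7).
TAA is the first in-frame stop; that's 2 codons including the stop.

2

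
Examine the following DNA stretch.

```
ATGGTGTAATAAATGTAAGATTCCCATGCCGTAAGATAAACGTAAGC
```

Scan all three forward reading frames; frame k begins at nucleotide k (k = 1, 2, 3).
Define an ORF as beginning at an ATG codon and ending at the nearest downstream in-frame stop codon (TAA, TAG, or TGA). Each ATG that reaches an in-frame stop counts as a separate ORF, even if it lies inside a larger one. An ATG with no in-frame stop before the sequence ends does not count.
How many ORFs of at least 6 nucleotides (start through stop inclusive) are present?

Frame 1: ATG GTG TAA TAA ATG TAA GAT TCC CAT GCC GTA AGA TAA ACG TAA — ATG at 1, stop TAA at 7 → 9 nt; ATG at 13, stop TAA at 16 → 6 nt.
Frame 2: TGG TGT AAT AAA TGT AAG ATT CCC ATG CCG TAA GAT AAA CGT AAG — ATG at 26, stop TAA at 32 → 9 nt.
Frame 3: GGT GTA ATA AAT GTA AGA TTC CCA TGC CGT AAG ATA AAC GTA AGC — no ATG→stop ORF.
ORFs ≥ 6 nucleotides: frame 1 1–9 (9 nucleotides), frame 1 13–18 (6 nucleotides), frame 2 26–34 (9 nucleotides). Count = 3.

3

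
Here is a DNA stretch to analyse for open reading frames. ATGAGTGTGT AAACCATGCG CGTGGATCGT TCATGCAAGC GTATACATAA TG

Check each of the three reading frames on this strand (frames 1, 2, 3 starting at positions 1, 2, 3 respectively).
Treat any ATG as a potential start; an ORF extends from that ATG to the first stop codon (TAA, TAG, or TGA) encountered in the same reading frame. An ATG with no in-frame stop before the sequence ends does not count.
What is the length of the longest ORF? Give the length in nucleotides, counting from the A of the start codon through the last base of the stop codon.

18

Frame 1: ATG AGT GTG TAA ACC ATG CGC GTG GAT CGT TCA TGC AAG CGT ATA CAT AAT — ATG at 1, stop TAA at 10 → 12 nt.
Frame 2: TGA GTG TGT AAA CCA TGC GCG TGG ATC GTT CAT GCA AGC GTA TAC ATA ATG — no ATG→stop ORF.
Frame 3: GAG TGT GTA AAC CAT GCG CGT GGA TCG TTC ATG CAA GCG TAT ACA TAA — ATG at 33, stop TAA at 48 → 18 nt.
Longest: frame 3, positions 33–50, 18 nt = 6 codons = 5 aa. → 18 nucleotides.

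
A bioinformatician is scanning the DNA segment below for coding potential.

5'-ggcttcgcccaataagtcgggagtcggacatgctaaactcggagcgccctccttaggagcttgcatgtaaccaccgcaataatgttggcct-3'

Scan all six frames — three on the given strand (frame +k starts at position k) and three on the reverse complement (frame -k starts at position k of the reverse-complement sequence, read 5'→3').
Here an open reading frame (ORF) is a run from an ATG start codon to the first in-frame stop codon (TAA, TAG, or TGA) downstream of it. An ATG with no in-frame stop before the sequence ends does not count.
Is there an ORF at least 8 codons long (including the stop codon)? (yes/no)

Reverse complement (5'→3'): AGGCCAACATTATTGCGGTGGTTACATGCAAGCTCCTAAGGAGGGCGCTCCGAGTTTAGCATGTCCGACTCCCGACTTATTGGGCGAAGCC
Frame +1: GGC TTC GCC CAA TAA GTC GGG AGT CGG ACA TGC TAA ACT CGG AGC GCC CTC CTT AGG AGC TTG CAT GTA ACC ACC GCA ATA ATG TTG GCC — no ATG→stop ORF.
Frame +2: GCT TCG CCC AAT AAG TCG GGA GTC GGA CAT GCT AAA CTC GGA GCG CCC TCC TTA GGA GCT TGC ATG TAA CCA CCG CAA TAA TGT TGG CCT — ATG at 65, stop TAA at 68 → 6 nt.
Frame +3: CTT CGC CCA ATA AGT CGG GAG TCG GAC ATG CTA AAC TCG GAG CGC CCT CCT TAG GAG CTT GCA TGT AAC CAC CGC AAT AAT GTT GGC — ATG at 30, stop TAG at 54 → 27 nt.
Frame -1: AGG CCA ACA TTA TTG CGG TGG TTA CAT GCA AGC TCC TAA GGA GGG CGC TCC GAG TTT AGC ATG TCC GAC TCC CGA CTT ATT GGG CGA AGC — no ATG→stop ORF.
Frame -2: GGC CAA CAT TAT TGC GGT GGT TAC ATG CAA GCT CCT AAG GAG GGC GCT CCG AGT TTA GCA TGT CCG ACT CCC GAC TTA TTG GGC GAA GCC — no ATG→stop ORF.
Frame -3: GCC AAC ATT ATT GCG GTG GTT ACA TGC AAG CTC CTA AGG AGG GCG CTC CGA GTT TAG CAT GTC CGA CTC CCG ACT TAT TGG GCG AAG — no ATG→stop ORF.
Frame +3 has an ORF of 9 codons (positions 30–56) ≥ 8, so yes.

yes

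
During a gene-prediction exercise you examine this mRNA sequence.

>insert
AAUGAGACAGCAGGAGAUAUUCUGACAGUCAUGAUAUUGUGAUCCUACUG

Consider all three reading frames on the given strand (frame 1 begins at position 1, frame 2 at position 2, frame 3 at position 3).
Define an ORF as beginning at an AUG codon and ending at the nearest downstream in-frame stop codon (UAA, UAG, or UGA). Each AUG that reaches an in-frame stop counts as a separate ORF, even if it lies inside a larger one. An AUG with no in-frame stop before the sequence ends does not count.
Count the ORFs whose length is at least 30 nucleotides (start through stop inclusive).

Frame 1: AAU GAG ACA GCA GGA GAU AUU CUG ACA GUC AUG AUA UUG UGA UCC UAC — AUG at 31, stop UGA at 40 → 12 nt.
Frame 2: AUG AGA CAG CAG GAG AUA UUC UGA CAG UCA UGA UAU UGU GAU CCU ACU — AUG at 2, stop UGA at 23 → 24 nt.
Frame 3: UGA GAC AGC AGG AGA UAU UCU GAC AGU CAU GAU AUU GUG AUC CUA CUG — no AUG→stop ORF.
No ORF reaches 30 nucleotides. Count = 0.

0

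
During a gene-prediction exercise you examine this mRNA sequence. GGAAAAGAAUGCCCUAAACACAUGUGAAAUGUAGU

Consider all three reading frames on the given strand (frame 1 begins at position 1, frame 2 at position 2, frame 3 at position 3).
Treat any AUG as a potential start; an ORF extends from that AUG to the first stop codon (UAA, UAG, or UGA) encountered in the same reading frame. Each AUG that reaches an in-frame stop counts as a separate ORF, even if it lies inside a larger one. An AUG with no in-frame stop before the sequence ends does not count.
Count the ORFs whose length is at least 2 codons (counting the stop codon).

Frame 1: GGA AAA GAA UGC CCU AAA CAC AUG UGA AAU GUA — AUG at 22, stop UGA at 25 → 6 nt.
Frame 2: GAA AAG AAU GCC CUA AAC ACA UGU GAA AUG UAG — AUG at 29, stop UAG at 32 → 6 nt.
Frame 3: AAA AGA AUG CCC UAA ACA CAU GUG AAA UGU AGU — AUG at 9, stop UAA at 15 → 9 nt.
ORFs ≥ 2 codons: frame 1 22–27 (2 codons), frame 2 29–34 (2 codons), frame 3 9–17 (3 codons). Count = 3.

3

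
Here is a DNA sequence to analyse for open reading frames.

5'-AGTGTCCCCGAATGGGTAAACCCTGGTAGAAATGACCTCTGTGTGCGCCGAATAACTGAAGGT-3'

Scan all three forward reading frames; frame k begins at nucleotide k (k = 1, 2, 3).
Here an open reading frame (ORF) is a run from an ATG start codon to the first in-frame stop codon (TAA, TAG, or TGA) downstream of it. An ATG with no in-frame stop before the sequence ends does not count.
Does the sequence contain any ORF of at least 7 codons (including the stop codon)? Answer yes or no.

Frame 1: AGT GTC CCC GAA TGG GTA AAC CCT GGT AGA AAT GAC CTC TGT GTG CGC CGA ATA ACT GAA GGT — no ATG→stop ORF.
Frame 2: GTG TCC CCG AAT GGG TAA ACC CTG GTA GAA ATG ACC TCT GTG TGC GCC GAA TAA CTG AAG — ATG at 32, stop TAA at 53 → 24 nt.
Frame 3: TGT CCC CGA ATG GGT AAA CCC TGG TAG AAA TGA CCT CTG TGT GCG CCG AAT AAC TGA AGG — ATG at 12, stop TAG at 27 → 18 nt.
Frame 2 has an ORF of 8 codons (positions 32–55) ≥ 7, so yes.

yes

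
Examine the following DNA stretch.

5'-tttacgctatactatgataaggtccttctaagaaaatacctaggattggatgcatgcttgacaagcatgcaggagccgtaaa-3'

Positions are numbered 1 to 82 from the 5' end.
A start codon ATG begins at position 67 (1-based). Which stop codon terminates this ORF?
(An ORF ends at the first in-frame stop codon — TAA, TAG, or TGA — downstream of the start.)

TAA

Codons from position 67: ATG (67–69), CAG (70–72), GAG (73–75), CCG (76–78), TAA (79–81).
The first in-frame stop codon is TAA.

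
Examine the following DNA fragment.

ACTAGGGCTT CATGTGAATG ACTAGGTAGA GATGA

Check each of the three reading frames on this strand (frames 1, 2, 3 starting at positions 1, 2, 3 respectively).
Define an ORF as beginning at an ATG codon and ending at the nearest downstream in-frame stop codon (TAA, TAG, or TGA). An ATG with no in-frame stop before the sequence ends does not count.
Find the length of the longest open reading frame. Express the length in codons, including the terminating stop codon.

Frame 1: ACT AGG GCT TCA TGT GAA TGA CTA GGT AGA GAT — no ATG→stop ORF.
Frame 2: CTA GGG CTT CAT GTG AAT GAC TAG GTA GAG ATG — no ATG→stop ORF.
Frame 3: TAG GGC TTC ATG TGA ATG ACT AGG TAG AGA TGA — ATG at 12, stop TGA at 15 → 6 nt; ATG at 18, stop TAG at 27 → 12 nt.
Longest: frame 3, positions 18–29, 12 nt = 4 codons = 3 aa. → 4 codons.

4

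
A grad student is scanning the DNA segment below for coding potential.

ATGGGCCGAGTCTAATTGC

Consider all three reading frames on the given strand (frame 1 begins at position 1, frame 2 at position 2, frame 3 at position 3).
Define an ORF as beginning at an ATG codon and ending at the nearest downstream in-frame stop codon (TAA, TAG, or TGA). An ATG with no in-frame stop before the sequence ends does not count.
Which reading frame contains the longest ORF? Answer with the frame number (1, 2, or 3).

Frame 1: ATG GGC CGA GTC TAA TTG — ATG at 1, stop TAA at 13 → 15 nt.
Frame 2: TGG GCC GAG TCT AAT TGC — no ATG→stop ORF.
Frame 3: GGG CCG AGT CTA ATT — no ATG→stop ORF.
Longest ORF is 15 nt in frame 1 (positions 1–15).

1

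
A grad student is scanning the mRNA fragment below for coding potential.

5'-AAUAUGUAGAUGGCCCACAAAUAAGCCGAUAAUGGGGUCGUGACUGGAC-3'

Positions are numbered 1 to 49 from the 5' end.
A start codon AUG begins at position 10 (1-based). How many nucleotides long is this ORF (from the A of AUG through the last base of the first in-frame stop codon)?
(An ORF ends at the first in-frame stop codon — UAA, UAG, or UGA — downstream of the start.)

Codons from position 10: AUG (10–12), GCC (13–15), CAC (16–18), AAA (19–21), UAA (22–24).
UAA is the first in-frame stop; ORF spans 10–24, 15 nucleotides.

15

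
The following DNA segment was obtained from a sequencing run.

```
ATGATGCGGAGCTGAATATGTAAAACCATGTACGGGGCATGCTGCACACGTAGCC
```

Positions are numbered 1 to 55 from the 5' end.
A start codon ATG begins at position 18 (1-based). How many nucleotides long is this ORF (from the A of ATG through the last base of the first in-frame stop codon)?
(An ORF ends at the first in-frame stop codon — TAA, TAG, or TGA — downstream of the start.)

Codons from position 18: ATG (18–20), TAA (21–23).
TAA is the first in-frame stop; ORF spans 18–23, 6 nucleotides.

6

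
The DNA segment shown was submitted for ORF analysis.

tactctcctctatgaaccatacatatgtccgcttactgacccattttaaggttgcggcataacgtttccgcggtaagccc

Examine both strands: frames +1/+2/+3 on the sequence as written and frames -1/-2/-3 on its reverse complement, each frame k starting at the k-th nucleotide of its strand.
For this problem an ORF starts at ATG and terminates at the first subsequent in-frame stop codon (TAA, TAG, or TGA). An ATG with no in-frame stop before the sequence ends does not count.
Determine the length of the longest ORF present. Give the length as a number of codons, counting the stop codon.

Reverse complement (5'→3'): GGGCTTACCGCGGAAACGTTATGCCGCAACCTTAAAATGGGTCAGTAAGCGGACATATGTATGGTTCATAGAGGAGAGTA
Frame +1: TAC TCT CCT CTA TGA ACC ATA CAT ATG TCC GCT TAC TGA CCC ATT TTA AGG TTG CGG CAT AAC GTT TCC GCG GTA AGC — ATG at 25, stop TGA at 37 → 15 nt.
Frame +2: ACT CTC CTC TAT GAA CCA TAC ATA TGT CCG CTT ACT GAC CCA TTT TAA GGT TGC GGC ATA ACG TTT CCG CGG TAA GCC — no ATG→stop ORF.
Frame +3: CTC TCC TCT ATG AAC CAT ACA TAT GTC CGC TTA CTG ACC CAT TTT AAG GTT GCG GCA TAA CGT TTC CGC GGT AAG CCC — ATG at 12, stop TAA at 60 → 51 nt.
Frame -1: GGG CTT ACC GCG GAA ACG TTA TGC CGC AAC CTT AAA ATG GGT CAG TAA GCG GAC ATA TGT ATG GTT CAT AGA GGA GAG — ATG at 37, stop TAA at 46 → 12 nt.
Frame -2: GGC TTA CCG CGG AAA CGT TAT GCC GCA ACC TTA AAA TGG GTC AGT AAG CGG ACA TAT GTA TGG TTC ATA GAG GAG AGT — no ATG→stop ORF.
Frame -3: GCT TAC CGC GGA AAC GTT ATG CCG CAA CCT TAA AAT GGG TCA GTA AGC GGA CAT ATG TAT GGT TCA TAG AGG AGA GTA — ATG at 21, stop TAA at 33 → 15 nt; ATG at 57, stop TAG at 69 → 15 nt.
Longest: frame +3, positions 12–62, 51 nt = 17 codons = 16 aa. → 17 codons.

17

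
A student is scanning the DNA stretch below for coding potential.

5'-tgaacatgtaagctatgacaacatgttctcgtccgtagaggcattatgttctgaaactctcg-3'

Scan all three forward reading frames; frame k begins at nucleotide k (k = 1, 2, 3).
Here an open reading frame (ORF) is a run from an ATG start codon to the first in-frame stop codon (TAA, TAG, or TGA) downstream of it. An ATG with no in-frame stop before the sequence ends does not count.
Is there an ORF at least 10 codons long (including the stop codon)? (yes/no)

no

Frame 1: TGA ACA TGT AAG CTA TGA CAA CAT GTT CTC GTC CGT AGA GGC ATT ATG TTC TGA AAC TCT — ATG at 46, stop TGA at 52 → 9 nt.
Frame 2: GAA CAT GTA AGC TAT GAC AAC ATG TTC TCG TCC GTA GAG GCA TTA TGT TCT GAA ACT CTC — no ATG→stop ORF.
Frame 3: AAC ATG TAA GCT ATG ACA ACA TGT TCT CGT CCG TAG AGG CAT TAT GTT CTG AAA CTC TCG — ATG at 6, stop TAA at 9 → 6 nt; ATG at 15, stop TAG at 36 → 24 nt.
Largest ORF found is 8 codons < 10, so no.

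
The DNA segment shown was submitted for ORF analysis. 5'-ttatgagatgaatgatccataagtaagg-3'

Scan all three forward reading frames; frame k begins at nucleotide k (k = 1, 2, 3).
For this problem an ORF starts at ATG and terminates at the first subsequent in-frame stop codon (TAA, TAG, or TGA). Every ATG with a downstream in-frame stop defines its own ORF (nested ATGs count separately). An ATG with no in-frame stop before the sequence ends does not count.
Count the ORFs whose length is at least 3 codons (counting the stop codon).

Frame 1: TTA TGA GAT GAA TGA TCC ATA AGT AAG — no ATG→stop ORF.
Frame 2: TAT GAG ATG AAT GAT CCA TAA GTA AGG — ATG at 8, stop TAA at 20 → 15 nt.
Frame 3: ATG AGA TGA ATG ATC CAT AAG TAA — ATG at 3, stop TGA at 9 → 9 nt; ATG at 12, stop TAA at 24 → 15 nt.
ORFs ≥ 3 codons: frame 2 8–22 (5 codons), frame 3 3–11 (3 codons), frame 3 12–26 (5 codons). Count = 3.

3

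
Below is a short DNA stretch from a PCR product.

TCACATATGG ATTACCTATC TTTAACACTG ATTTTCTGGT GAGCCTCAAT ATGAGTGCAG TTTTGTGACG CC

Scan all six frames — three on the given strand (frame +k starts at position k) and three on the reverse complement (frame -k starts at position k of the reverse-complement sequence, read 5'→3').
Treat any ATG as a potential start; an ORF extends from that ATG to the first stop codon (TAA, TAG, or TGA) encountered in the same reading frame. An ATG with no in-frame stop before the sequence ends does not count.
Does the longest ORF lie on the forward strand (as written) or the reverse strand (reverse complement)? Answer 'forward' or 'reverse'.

Reverse complement (5'→3'): GGCGTCACAAAACTGCACTCATATTGAGGCTCACCAGAAAATCAGTGTTAAAGATAGGTAATCCATATGTGA
Frame +1: TCA CAT ATG GAT TAC CTA TCT TTA ACA CTG ATT TTC TGG TGA GCC TCA ATA TGA GTG CAG TTT TGT GAC GCC — ATG at 7, stop TGA at 40 → 36 nt.
Frame +2: CAC ATA TGG ATT ACC TAT CTT TAA CAC TGA TTT TCT GGT GAG CCT CAA TAT GAG TGC AGT TTT GTG ACG — no ATG→stop ORF.
Frame +3: ACA TAT GGA TTA CCT ATC TTT AAC ACT GAT TTT CTG GTG AGC CTC AAT ATG AGT GCA GTT TTG TGA CGC — ATG at 51, stop TGA at 66 → 18 nt.
Frame -1: GGC GTC ACA AAA CTG CAC TCA TAT TGA GGC TCA CCA GAA AAT CAG TGT TAA AGA TAG GTA ATC CAT ATG TGA — ATG at 67, stop TGA at 70 → 6 nt.
Frame -2: GCG TCA CAA AAC TGC ACT CAT ATT GAG GCT CAC CAG AAA ATC AGT GTT AAA GAT AGG TAA TCC ATA TGT — no ATG→stop ORF.
Frame -3: CGT CAC AAA ACT GCA CTC ATA TTG AGG CTC ACC AGA AAA TCA GTG TTA AAG ATA GGT AAT CCA TAT GTG — no ATG→stop ORF.
Forward-strand max 36 nt; reverse-strand max 6 nt. The forward strand has the longer ORF.

forward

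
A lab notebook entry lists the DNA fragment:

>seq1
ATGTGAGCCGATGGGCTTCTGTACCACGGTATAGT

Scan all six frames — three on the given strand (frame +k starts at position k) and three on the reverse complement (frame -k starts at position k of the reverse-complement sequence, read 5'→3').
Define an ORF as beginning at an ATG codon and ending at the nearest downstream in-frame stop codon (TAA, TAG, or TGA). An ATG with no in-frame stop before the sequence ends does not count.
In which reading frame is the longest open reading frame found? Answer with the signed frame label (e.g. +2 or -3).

Reverse complement (5'→3'): ACTATACCGTGGTACAGAAGCCCATCGGCTCACAT
Frame +1: ATG TGA GCC GAT GGG CTT CTG TAC CAC GGT ATA — ATG at 1, stop TGA at 4 → 6 nt.
Frame +2: TGT GAG CCG ATG GGC TTC TGT ACC ACG GTA TAG — ATG at 11, stop TAG at 32 → 24 nt.
Frame +3: GTG AGC CGA TGG GCT TCT GTA CCA CGG TAT AGT — no ATG→stop ORF.
Frame -1: ACT ATA CCG TGG TAC AGA AGC CCA TCG GCT CAC — no ATG→stop ORF.
Frame -2: CTA TAC CGT GGT ACA GAA GCC CAT CGG CTC ACA — no ATG→stop ORF.
Frame -3: TAT ACC GTG GTA CAG AAG CCC ATC GGC TCA CAT — no ATG→stop ORF.
Longest ORF is 24 nt in frame +2 (positions 11–34).

+2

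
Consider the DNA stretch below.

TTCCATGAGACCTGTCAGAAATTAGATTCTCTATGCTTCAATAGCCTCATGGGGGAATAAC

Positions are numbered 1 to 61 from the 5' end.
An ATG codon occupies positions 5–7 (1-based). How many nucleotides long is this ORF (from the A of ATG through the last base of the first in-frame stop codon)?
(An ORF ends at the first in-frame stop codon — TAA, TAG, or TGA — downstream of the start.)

Codons from position 5: ATG (5–7), AGA (8–10), CCT (11–13), GTC (14–16), AGA (17–19), AAT (20–22), TAG (23–25).
TAG is the first in-frame stop; ORF spans 5–25, 21 nucleotides.

21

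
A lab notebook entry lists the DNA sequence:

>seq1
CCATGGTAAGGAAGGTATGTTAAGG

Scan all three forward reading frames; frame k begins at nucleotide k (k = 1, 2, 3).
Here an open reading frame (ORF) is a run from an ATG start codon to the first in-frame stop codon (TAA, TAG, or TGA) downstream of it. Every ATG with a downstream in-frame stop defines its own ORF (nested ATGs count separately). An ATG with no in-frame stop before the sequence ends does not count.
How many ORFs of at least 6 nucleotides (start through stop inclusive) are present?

Frame 1: CCA TGG TAA GGA AGG TAT GTT AAG — no ATG→stop ORF.
Frame 2: CAT GGT AAG GAA GGT ATG TTA AGG — no ATG→stop ORF.
Frame 3: ATG GTA AGG AAG GTA TGT TAA — ATG at 3, stop TAA at 21 → 21 nt.
ORFs ≥ 6 nucleotides: frame 3 3–23 (21 nucleotides). Count = 1.

1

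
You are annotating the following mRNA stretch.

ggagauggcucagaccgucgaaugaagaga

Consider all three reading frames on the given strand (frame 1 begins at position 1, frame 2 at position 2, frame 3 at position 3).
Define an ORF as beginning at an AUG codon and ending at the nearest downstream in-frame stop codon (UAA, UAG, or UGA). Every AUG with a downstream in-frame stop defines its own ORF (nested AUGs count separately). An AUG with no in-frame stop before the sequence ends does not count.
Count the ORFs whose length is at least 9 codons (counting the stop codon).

0

Frame 1: GGA GAU GGC UCA GAC CGU CGA AUG AAG AGA — no AUG→stop ORF.
Frame 2: GAG AUG GCU CAG ACC GUC GAA UGA AGA — AUG at 5, stop UGA at 23 → 21 nt.
Frame 3: AGA UGG CUC AGA CCG UCG AAU GAA GAG — no AUG→stop ORF.
No ORF reaches 9 codons. Count = 0.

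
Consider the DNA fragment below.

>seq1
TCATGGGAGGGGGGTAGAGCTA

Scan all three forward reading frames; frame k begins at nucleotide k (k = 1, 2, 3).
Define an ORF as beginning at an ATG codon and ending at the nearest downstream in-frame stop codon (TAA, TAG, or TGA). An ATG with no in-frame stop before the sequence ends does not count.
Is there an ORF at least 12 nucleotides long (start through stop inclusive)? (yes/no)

Frame 1: TCA TGG GAG GGG GGT AGA GCT — no ATG→stop ORF.
Frame 2: CAT GGG AGG GGG GTA GAG CTA — no ATG→stop ORF.
Frame 3: ATG GGA GGG GGG TAG AGC — ATG at 3, stop TAG at 15 → 15 nt.
Frame 3 has an ORF of 15 nucleotides (positions 3–17) ≥ 12, so yes.

yes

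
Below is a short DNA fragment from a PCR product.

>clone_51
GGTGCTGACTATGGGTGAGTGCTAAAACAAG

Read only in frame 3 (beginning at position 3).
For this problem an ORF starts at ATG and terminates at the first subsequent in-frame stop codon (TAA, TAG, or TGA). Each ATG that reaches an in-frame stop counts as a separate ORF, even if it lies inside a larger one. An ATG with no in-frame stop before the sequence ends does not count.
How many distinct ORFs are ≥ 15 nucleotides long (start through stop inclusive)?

Frame 3: TGC TGA CTA TGG GTG AGT GCT AAA ACA — no ATG→stop ORF.
No ORF reaches 15 nucleotides. Count = 0.

0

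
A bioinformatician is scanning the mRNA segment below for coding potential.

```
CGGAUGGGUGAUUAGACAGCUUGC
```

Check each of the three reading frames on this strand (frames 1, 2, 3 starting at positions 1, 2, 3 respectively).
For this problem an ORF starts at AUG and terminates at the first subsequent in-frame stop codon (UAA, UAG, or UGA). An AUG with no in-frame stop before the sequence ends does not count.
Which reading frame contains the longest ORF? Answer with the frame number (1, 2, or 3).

1

Frame 1: CGG AUG GGU GAU UAG ACA GCU UGC — AUG at 4, stop UAG at 13 → 12 nt.
Frame 2: GGA UGG GUG AUU AGA CAG CUU — no AUG→stop ORF.
Frame 3: GAU GGG UGA UUA GAC AGC UUG — no AUG→stop ORF.
Longest ORF is 12 nt in frame 1 (positions 4–15).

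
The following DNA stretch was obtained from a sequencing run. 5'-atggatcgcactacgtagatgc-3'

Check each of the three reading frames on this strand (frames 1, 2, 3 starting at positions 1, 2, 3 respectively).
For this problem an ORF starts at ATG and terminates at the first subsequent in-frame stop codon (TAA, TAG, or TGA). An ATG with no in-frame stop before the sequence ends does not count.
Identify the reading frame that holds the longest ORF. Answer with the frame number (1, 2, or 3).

Frame 1: ATG GAT CGC ACT ACG TAG ATG — ATG at 1, stop TAG at 16 → 18 nt.
Frame 2: TGG ATC GCA CTA CGT AGA TGC — no ATG→stop ORF.
Frame 3: GGA TCG CAC TAC GTA GAT — no ATG→stop ORF.
Longest ORF is 18 nt in frame 1 (positions 1–18).

1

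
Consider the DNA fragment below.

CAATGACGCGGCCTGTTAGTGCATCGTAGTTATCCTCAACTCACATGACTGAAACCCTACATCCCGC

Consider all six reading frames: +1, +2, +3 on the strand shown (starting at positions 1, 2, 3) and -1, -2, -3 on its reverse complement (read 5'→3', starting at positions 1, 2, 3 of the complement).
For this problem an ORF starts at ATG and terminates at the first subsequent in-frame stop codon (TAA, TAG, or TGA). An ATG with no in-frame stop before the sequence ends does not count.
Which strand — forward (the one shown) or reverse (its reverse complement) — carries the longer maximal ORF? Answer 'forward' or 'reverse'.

Reverse complement (5'→3'): GCGGGATGTAGGGTTTCAGTCATGTGAGTTGAGGATAACTACGATGCACTAACAGGCCGCGTCATTG
Frame +1: CAA TGA CGC GGC CTG TTA GTG CAT CGT AGT TAT CCT CAA CTC ACA TGA CTG AAA CCC TAC ATC CCG — no ATG→stop ORF.
Frame +2: AAT GAC GCG GCC TGT TAG TGC ATC GTA GTT ATC CTC AAC TCA CAT GAC TGA AAC CCT ACA TCC CGC — no ATG→stop ORF.
Frame +3: ATG ACG CGG CCT GTT AGT GCA TCG TAG TTA TCC TCA ACT CAC ATG ACT GAA ACC CTA CAT CCC — ATG at 3, stop TAG at 27 → 27 nt.
Frame -1: GCG GGA TGT AGG GTT TCA GTC ATG TGA GTT GAG GAT AAC TAC GAT GCA CTA ACA GGC CGC GTC ATT — ATG at 22, stop TGA at 25 → 6 nt.
Frame -2: CGG GAT GTA GGG TTT CAG TCA TGT GAG TTG AGG ATA ACT ACG ATG CAC TAA CAG GCC GCG TCA TTG — ATG at 44, stop TAA at 50 → 9 nt.
Frame -3: GGG ATG TAG GGT TTC AGT CAT GTG AGT TGA GGA TAA CTA CGA TGC ACT AAC AGG CCG CGT CAT — ATG at 6, stop TAG at 9 → 6 nt.
Forward-strand max 27 nt; reverse-strand max 9 nt. The forward strand has the longer ORF.

forward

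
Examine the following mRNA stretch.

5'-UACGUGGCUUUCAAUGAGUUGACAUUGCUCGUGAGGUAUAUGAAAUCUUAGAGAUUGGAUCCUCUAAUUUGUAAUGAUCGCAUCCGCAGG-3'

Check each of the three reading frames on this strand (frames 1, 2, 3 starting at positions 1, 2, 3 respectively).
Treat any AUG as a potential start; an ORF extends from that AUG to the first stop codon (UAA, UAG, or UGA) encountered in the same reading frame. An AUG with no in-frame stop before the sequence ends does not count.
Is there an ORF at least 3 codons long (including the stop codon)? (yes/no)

Frame 1: UAC GUG GCU UUC AAU GAG UUG ACA UUG CUC GUG AGG UAU AUG AAA UCU UAG AGA UUG GAU CCU CUA AUU UGU AAU GAU CGC AUC CGC AGG — AUG at 40, stop UAG at 49 → 12 nt.
Frame 2: ACG UGG CUU UCA AUG AGU UGA CAU UGC UCG UGA GGU AUA UGA AAU CUU AGA GAU UGG AUC CUC UAA UUU GUA AUG AUC GCA UCC GCA — AUG at 14, stop UGA at 20 → 9 nt.
Frame 3: CGU GGC UUU CAA UGA GUU GAC AUU GCU CGU GAG GUA UAU GAA AUC UUA GAG AUU GGA UCC UCU AAU UUG UAA UGA UCG CAU CCG CAG — no AUG→stop ORF.
Frame 1 has an ORF of 4 codons (positions 40–51) ≥ 3, so yes.

yes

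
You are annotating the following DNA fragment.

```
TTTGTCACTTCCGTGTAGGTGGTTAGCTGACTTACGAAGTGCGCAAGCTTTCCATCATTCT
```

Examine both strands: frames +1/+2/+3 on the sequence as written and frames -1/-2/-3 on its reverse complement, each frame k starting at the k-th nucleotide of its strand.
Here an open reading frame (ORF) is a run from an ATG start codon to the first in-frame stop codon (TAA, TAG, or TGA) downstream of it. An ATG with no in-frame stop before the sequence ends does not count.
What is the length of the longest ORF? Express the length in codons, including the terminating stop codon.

Reverse complement (5'→3'): AGAATGATGGAAAGCTTGCGCACTTCGTAAGTCAGCTAACCACCTACACGGAAGTGACAAA
Frame +1: TTT GTC ACT TCC GTG TAG GTG GTT AGC TGA CTT ACG AAG TGC GCA AGC TTT CCA TCA TTC — no ATG→stop ORF.
Frame +2: TTG TCA CTT CCG TGT AGG TGG TTA GCT GAC TTA CGA AGT GCG CAA GCT TTC CAT CAT TCT — no ATG→stop ORF.
Frame +3: TGT CAC TTC CGT GTA GGT GGT TAG CTG ACT TAC GAA GTG CGC AAG CTT TCC ATC ATT — no ATG→stop ORF.
Frame -1: AGA ATG ATG GAA AGC TTG CGC ACT TCG TAA GTC AGC TAA CCA CCT ACA CGG AAG TGA CAA — ATG at 4, stop TAA at 28 → 27 nt; ATG at 7, stop TAA at 28 → 24 nt.
Frame -2: GAA TGA TGG AAA GCT TGC GCA CTT CGT AAG TCA GCT AAC CAC CTA CAC GGA AGT GAC AAA — no ATG→stop ORF.
Frame -3: AAT GAT GGA AAG CTT GCG CAC TTC GTA AGT CAG CTA ACC ACC TAC ACG GAA GTG ACA — no ATG→stop ORF.
Longest: frame -1, positions 4–30, 27 nt = 9 codons = 8 aa. → 9 codons.

9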